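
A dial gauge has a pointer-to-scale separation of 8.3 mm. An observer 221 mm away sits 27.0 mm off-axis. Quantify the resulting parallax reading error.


error = h * offset / d
= 8.3 * 27.0 / 221
= 1.0140

1.0140


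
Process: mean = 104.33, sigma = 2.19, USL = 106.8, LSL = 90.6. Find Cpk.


Cpu = (USL - mean) / (3*sigma) = (106.8 - 104.33) / (3*2.19) = 0.3760
Cpl = (mean - LSL) / (3*sigma) = (104.33 - 90.6) / (3*2.19) = 2.0898
Cpk = min(Cpu, Cpl) = 0.3760

0.3760


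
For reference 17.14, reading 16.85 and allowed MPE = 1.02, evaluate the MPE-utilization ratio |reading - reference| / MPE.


e = indication - reference = 16.85 - 17.14 = -0.2900
|e| = 0.2900
ratio = |e| / MPE = 0.2900 / 1.02
ratio = 0.2843

0.2843


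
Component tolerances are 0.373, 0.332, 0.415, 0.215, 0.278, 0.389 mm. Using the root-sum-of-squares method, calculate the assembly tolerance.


RSS = sqrt(0.373^2 + 0.332^2 + 0.415^2 + 0.215^2 + 0.278^2 + 0.389^2)
= sqrt(0.696408)
= 0.8345

0.8345


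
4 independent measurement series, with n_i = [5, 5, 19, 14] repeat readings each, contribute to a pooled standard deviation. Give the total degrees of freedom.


nu = sum_i (n_i - 1)
nu = ((5 - 1) + (5 - 1) + (19 - 1) + (14 - 1))
nu = 4 + 4 + 18 + 13
nu = 39

39


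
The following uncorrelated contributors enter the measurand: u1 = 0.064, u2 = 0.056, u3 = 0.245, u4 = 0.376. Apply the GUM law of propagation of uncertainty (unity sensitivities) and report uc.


uc = sqrt(0.064^2 + 0.056^2 + 0.245^2 + 0.376^2)
uc = sqrt(0.208633)
uc = 0.4568

0.4568


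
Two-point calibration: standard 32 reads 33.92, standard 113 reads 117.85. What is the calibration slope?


slope = (y2 - y1) / (x2 - x1)
= (117.85 - 33.92) / (113 - 32)
= 83.9300 / 81
= 1.0362

1.0362


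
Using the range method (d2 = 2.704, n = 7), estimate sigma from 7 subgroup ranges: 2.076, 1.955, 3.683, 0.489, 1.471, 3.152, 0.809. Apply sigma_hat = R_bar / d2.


R_bar = (2.076 + 1.955 + 3.683 + 0.489 + 1.471 + 3.152 + 0.809) / 7
R_bar = 13.635 / 7 = 1.9478571
sigma_hat = R_bar / d2 = 1.9478571 / 2.704 = 0.7204

0.7204


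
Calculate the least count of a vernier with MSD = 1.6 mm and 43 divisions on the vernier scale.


LC = MSD / n_div
= 1.6 / 43
= 0.0372

0.0372


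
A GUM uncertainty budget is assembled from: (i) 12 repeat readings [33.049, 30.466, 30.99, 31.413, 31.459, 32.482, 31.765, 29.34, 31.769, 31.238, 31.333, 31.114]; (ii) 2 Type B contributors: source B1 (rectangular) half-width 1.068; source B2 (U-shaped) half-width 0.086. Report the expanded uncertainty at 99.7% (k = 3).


mean = (33.049 + 30.466 + 30.99 + 31.413 + 31.459 + 32.482 + 31.765 + 29.34 + 31.769 + 31.238 + 31.333 + 31.114) / 12 = 31.36816667
s = sqrt(sum((x - mean)^2)/(n-1)) = 0.9316352
u_A = s / sqrt(n) = 0.9316352 / sqrt(12) = 0.26893992
u_B1 = 1.068 / sqrt(3) = 0.61661009
u_B2 = 0.086 / sqrt(2) = 0.060811183
uc = sqrt(0.26893992^2 + 0.61661009^2 + 0.060811183^2) = 0.67545147
U = k * uc = 3 * 0.67545147
U = 2.0264

2.0264


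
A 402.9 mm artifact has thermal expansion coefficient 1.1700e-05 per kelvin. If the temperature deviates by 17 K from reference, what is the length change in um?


dL = L * alpha * dT
= 402.9 * 1.1700e-05 * 17
= 0.0801368 mm
dL_um = 0.0801368 * 1000 = 80.1368 um

80.1368


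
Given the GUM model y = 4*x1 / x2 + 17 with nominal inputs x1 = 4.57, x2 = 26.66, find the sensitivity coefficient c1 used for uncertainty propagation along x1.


y = 4*x1 / x2 + 17
dy/dx1 = 4/x2
Evaluate at x2 = 26.66: c1 = 4 / 26.66
c1 = 0.1500

0.1500


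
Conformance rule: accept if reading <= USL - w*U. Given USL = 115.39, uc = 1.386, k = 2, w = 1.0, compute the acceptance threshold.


U = k * uc = 2 * 1.386 = 2.772
guard band g = w * U = 1.0 * 2.772 = 2.772
AL = USL - g = 115.39 - 2.772
AL = 112.6180

112.6180


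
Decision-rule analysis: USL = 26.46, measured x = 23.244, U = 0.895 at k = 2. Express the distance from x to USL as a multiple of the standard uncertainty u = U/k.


u = U / k = 0.895 / 2 = 0.4475
margin = |USL - x| = |26.46 - 23.244| = 3.216
z = margin / u = 3.216 / 0.4475
z = 7.1866

7.1866


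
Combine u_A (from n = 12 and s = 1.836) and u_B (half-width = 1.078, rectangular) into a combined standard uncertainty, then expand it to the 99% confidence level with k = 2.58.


u_A = s / sqrt(n) = 1.836 / sqrt(12) = 0.53000755
u_B = half_width / sqrt(3) = 1.078 / sqrt(3) = 0.62238359
uc = sqrt(u_A^2 + u_B^2) = sqrt(0.53000755^2 + 0.62238359^2) = 0.81747742
U = k * uc = 2.58 * 0.81747742
U = 2.1091

2.1091


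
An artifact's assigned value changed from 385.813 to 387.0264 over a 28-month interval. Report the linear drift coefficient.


rate = (v2 - v1) / months
= (387.0264 - 385.813) / 28
= 1.2134 / 28
= 0.0433

0.0433


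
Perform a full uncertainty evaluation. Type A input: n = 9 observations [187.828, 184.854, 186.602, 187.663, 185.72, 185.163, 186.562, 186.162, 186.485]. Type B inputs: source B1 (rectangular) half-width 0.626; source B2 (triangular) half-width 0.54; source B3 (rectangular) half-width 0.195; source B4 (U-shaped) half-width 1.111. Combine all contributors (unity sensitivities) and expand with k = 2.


mean = (187.828 + 184.854 + 186.602 + 187.663 + 185.72 + 185.163 + 186.562 + 186.162 + 186.485) / 9 = 186.3376667
s = sqrt(sum((x - mean)^2)/(n-1)) = 1.0070369
u_A = s / sqrt(n) = 1.0070369 / sqrt(9) = 0.33567897
u_B1 = 0.626 / sqrt(3) = 0.36142127
u_B2 = 0.54 / sqrt(6) = 0.22045408
u_B3 = 0.195 / sqrt(3) = 0.1125833
u_B4 = 1.111 / sqrt(2) = 0.78559563
uc = sqrt(0.33567897^2 + 0.36142127^2 + 0.22045408^2 + 0.1125833^2 + 0.78559563^2) = 0.96007354
U = k * uc = 2 * 0.96007354
U = 1.9201

1.9201


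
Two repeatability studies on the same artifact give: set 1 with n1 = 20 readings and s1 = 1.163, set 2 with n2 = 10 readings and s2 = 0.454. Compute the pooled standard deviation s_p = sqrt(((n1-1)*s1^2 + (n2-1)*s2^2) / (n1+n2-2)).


s_p = sqrt(((n1-1)*s1^2 + (n2-1)*s2^2) / (n1+n2-2))
numerator = (20-1)*1.163^2 + (10-1)*0.454^2 = 25.698811 + 1.855044 = 27.553855
denominator = 20 + 10 - 2 = 28
s_p^2 = 27.553855 / 28 = 0.98406625
s_p = sqrt(0.98406625) = 0.9920

0.9920


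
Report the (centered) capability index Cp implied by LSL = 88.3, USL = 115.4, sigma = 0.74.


Cp = (USL - LSL) / (6 * sigma)
= (115.4 - 88.3) / (6 * 0.74)
= 27.1000 / 4.4400
= 6.1036

6.1036


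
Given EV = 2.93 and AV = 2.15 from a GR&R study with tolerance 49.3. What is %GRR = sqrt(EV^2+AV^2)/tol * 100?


GRR = sqrt(EV^2 + AV^2) = sqrt(2.93^2 + 2.15^2) = 3.6341987
%GRR = GRR / tol * 100 = 3.6341987 / 49.3 * 100
%GRR = 7.3716

7.3716


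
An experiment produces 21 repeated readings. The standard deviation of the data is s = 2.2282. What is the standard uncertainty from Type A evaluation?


u_A = s / sqrt(n)
u_A = 2.2282 / sqrt(21)
u_A = 2.2282 / 4.5825757
u_A = 0.4862

0.4862


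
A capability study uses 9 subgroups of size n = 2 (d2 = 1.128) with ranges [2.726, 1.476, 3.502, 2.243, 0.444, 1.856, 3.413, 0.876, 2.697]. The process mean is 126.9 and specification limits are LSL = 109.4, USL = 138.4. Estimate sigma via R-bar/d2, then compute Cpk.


R_bar = (2.726 + 1.476 + 3.502 + 2.243 + 0.444 + 1.856 + 3.413 + 0.876 + 2.697) / 9 = 2.137
sigma = R_bar / d2 = 2.137 / 1.128 = 1.8945035
Cp = (USL - LSL)/(6*sigma) = (138.4 - 109.4)/(6*1.8945035) = 2.5512
Cpu = (138.4 - 126.9)/(3*1.8945035) = 2.0234
Cpl = (126.9 - 109.4)/(3*1.8945035) = 3.0791
Cpk = min(Cpu, Cpl) = 2.0234

2.0234


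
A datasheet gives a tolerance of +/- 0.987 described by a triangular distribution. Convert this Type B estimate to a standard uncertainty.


u_B = half_width / sqrt(6)
u_B = 0.987 / 2.4494897
u_B = 0.4029

0.4029


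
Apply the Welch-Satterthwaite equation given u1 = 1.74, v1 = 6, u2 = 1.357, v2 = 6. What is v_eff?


uc = sqrt(u1^2 + u2^2) = sqrt(1.74^2 + 1.357^2) = 2.2065922
v_eff = uc^4 / (u1^4/v1 + u2^4/v2)
= 2.2065922^4 / (1.74^4/6 + 1.357^4/6)
= 23.707639 / 2.0928827
v_eff = 11.3277

11.3277


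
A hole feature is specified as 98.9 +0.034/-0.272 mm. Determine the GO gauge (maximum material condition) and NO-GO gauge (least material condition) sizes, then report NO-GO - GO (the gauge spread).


GO = nominal - lower_tol (smallest hole = maximum material condition)
GO = 98.9 - 0.272 = 98.628
NO-GO = nominal + upper_tol (largest hole = least material condition)
NO-GO = 98.9 + 0.034 = 98.934
spread = NO-GO - GO = 98.934 - 98.628 = 0.3060

0.3060


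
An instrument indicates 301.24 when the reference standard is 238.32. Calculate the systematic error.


Systematic error = measured - true
= 301.24 - 238.32
= 62.9200

62.9200


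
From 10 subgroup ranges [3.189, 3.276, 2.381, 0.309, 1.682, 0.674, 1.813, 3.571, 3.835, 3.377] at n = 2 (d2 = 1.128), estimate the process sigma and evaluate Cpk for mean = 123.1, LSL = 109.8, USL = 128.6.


R_bar = (3.189 + 3.276 + 2.381 + 0.309 + 1.682 + 0.674 + 1.813 + 3.571 + 3.835 + 3.377) / 10 = 2.4107
sigma = R_bar / d2 = 2.4107 / 1.128 = 2.1371454
Cp = (USL - LSL)/(6*sigma) = (128.6 - 109.8)/(6*2.1371454) = 1.4661
Cpu = (128.6 - 123.1)/(3*2.1371454) = 0.8578
Cpl = (123.1 - 109.8)/(3*2.1371454) = 2.0744
Cpk = min(Cpu, Cpl) = 0.8578

0.8578


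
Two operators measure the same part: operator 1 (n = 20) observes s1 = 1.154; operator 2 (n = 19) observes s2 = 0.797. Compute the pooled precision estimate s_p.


s_p = sqrt(((n1-1)*s1^2 + (n2-1)*s2^2) / (n1+n2-2))
numerator = (20-1)*1.154^2 + (19-1)*0.797^2 = 25.302604 + 11.433762 = 36.736366
denominator = 20 + 19 - 2 = 37
s_p^2 = 36.736366 / 37 = 0.99287476
s_p = sqrt(0.99287476) = 0.9964

0.9964


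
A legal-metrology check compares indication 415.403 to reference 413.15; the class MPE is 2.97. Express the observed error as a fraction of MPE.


e = indication - reference = 415.403 - 413.15 = 2.2530
|e| = 2.2530
ratio = |e| / MPE = 2.2530 / 2.97
ratio = 0.7586

0.7586


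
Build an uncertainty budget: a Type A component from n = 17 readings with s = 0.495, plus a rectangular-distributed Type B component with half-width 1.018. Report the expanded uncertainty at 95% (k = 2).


u_A = s / sqrt(n) = 0.495 / sqrt(17) = 0.12005513
u_B = half_width / sqrt(3) = 1.018 / sqrt(3) = 0.58774257
uc = sqrt(u_A^2 + u_B^2) = sqrt(0.12005513^2 + 0.58774257^2) = 0.59987879
U = k * uc = 2 * 0.59987879
U = 1.1998

1.1998


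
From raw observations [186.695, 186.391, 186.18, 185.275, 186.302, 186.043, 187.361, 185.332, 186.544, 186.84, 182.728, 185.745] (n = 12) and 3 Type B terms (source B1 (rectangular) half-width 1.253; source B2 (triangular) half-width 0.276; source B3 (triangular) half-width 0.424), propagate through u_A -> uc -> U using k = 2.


mean = (186.695 + 186.391 + 186.18 + 185.275 + 186.302 + 186.043 + 187.361 + 185.332 + 186.544 + 186.84 + 182.728 + 185.745) / 12 = 185.953
s = sqrt(sum((x - mean)^2)/(n-1)) = 1.1805841
u_A = s / sqrt(n) = 1.1805841 / sqrt(12) = 0.34080527
u_B1 = 1.253 / sqrt(3) = 0.72341989
u_B2 = 0.276 / sqrt(6) = 0.11267653
u_B3 = 0.424 / sqrt(6) = 0.17309728
uc = sqrt(0.34080527^2 + 0.72341989^2 + 0.11267653^2 + 0.17309728^2) = 0.82591963
U = k * uc = 2 * 0.82591963
U = 1.6518

1.6518


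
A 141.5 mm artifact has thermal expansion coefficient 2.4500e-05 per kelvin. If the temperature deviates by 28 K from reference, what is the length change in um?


dL = L * alpha * dT
= 141.5 * 2.4500e-05 * 28
= 0.0970690 mm
dL_um = 0.0970690 * 1000 = 97.0690 um

97.0690


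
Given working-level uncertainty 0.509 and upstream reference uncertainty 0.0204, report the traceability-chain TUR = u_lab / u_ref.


TUR = u_lab / u_ref
= 0.509 / 0.0204
= 24.9510

24.9510


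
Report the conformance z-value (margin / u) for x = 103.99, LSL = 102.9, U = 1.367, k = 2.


u = U / k = 1.367 / 2 = 0.6835
margin = |LSL - x| = |102.9 - 103.99| = 1.09
z = margin / u = 1.09 / 0.6835
z = 1.5947

1.5947


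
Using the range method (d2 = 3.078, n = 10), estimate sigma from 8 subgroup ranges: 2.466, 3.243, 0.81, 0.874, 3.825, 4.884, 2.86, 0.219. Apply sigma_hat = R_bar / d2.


R_bar = (2.466 + 3.243 + 0.81 + 0.874 + 3.825 + 4.884 + 2.86 + 0.219) / 8
R_bar = 19.181 / 8 = 2.397625
sigma_hat = R_bar / d2 = 2.397625 / 3.078 = 0.7790

0.7790


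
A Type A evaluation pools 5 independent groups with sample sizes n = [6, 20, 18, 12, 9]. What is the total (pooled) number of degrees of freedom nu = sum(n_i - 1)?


nu = sum_i (n_i - 1)
nu = ((6 - 1) + (20 - 1) + (18 - 1) + (12 - 1) + (9 - 1))
nu = 5 + 19 + 17 + 11 + 8
nu = 60

60


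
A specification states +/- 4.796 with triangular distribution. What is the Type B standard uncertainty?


u_B = half_width / sqrt(6)
u_B = 4.796 / 2.4494897
u_B = 1.9580

1.9580


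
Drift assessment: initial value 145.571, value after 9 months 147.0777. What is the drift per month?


rate = (v2 - v1) / months
= (147.0777 - 145.571) / 9
= 1.5067 / 9
= 0.1674

0.1674


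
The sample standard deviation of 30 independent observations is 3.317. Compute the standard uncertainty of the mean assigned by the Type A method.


u_A = s / sqrt(n)
u_A = 3.317 / sqrt(30)
u_A = 3.317 / 5.4772256
u_A = 0.6056

0.6056


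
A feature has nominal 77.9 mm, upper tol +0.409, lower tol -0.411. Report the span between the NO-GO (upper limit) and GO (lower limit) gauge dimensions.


GO = nominal - lower_tol (smallest hole = maximum material condition)
GO = 77.9 - 0.411 = 77.489
NO-GO = nominal + upper_tol (largest hole = least material condition)
NO-GO = 77.9 + 0.409 = 78.309
spread = NO-GO - GO = 78.309 - 77.489 = 0.8200

0.8200


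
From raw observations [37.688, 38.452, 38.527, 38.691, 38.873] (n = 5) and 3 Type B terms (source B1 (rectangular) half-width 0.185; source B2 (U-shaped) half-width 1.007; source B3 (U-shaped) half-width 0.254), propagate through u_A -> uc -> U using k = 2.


mean = (37.688 + 38.452 + 38.527 + 38.691 + 38.873) / 5 = 38.4462
s = sqrt(sum((x - mean)^2)/(n-1)) = 0.45373858
u_A = s / sqrt(n) = 0.45373858 / sqrt(5) = 0.20291806
u_B1 = 0.185 / sqrt(3) = 0.1068098
u_B2 = 1.007 / sqrt(2) = 0.71205653
u_B3 = 0.254 / sqrt(2) = 0.17960512
uc = sqrt(0.20291806^2 + 0.1068098^2 + 0.71205653^2 + 0.17960512^2) = 0.76932865
U = k * uc = 2 * 0.76932865
U = 1.5387

1.5387


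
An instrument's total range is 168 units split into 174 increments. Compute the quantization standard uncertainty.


resolution = range / divisions
resolution = 168 / 174 = 0.96551724
u_res = resolution / (2*sqrt(3))
u_res = 0.96551724 / 3.4641016
u_res = 0.2787

0.2787


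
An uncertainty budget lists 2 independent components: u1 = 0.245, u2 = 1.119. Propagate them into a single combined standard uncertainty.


uc = sqrt(0.245^2 + 1.119^2)
uc = sqrt(1.312186)
uc = 1.1455

1.1455


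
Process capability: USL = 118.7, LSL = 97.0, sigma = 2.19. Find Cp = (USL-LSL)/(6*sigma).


Cp = (USL - LSL) / (6 * sigma)
= (118.7 - 97.0) / (6 * 2.19)
= 21.7000 / 13.1400
= 1.6514

1.6514


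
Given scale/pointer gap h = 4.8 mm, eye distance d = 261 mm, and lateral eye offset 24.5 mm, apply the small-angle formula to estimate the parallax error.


error = h * offset / d
= 4.8 * 24.5 / 261
= 0.4506

0.4506


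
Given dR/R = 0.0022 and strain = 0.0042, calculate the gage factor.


GF = (dR/R) / epsilon
= 0.0022 / 0.0042
= 0.5238

0.5238


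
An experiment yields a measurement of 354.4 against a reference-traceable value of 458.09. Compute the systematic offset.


Systematic error = measured - true
= 354.4 - 458.09
= -103.6900

-103.6900


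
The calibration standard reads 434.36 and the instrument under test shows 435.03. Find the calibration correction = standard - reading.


Correction = standard - reading
= 434.36 - 435.03
= -0.6700

-0.6700


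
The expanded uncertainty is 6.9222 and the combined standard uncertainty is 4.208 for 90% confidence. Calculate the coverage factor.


k = U / uc
k = 6.9222 / 4.208
k = 1.645

1.645


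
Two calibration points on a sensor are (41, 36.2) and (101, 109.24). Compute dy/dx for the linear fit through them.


slope = (y2 - y1) / (x2 - x1)
= (109.24 - 36.2) / (101 - 41)
= 73.0400 / 60
= 1.2173

1.2173


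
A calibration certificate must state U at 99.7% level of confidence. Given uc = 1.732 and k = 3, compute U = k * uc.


U = k * uc
U = 3 * 1.732
U = 5.1960

5.1960


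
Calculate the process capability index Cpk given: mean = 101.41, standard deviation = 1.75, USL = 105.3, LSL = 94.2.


Cpu = (USL - mean) / (3*sigma) = (105.3 - 101.41) / (3*1.75) = 0.7410
Cpl = (mean - LSL) / (3*sigma) = (101.41 - 94.2) / (3*1.75) = 1.3733
Cpk = min(Cpu, Cpl) = 0.7410

0.7410


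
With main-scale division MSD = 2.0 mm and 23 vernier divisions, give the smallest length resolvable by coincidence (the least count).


LC = MSD / n_div
= 2.0 / 23
= 0.0870

0.0870


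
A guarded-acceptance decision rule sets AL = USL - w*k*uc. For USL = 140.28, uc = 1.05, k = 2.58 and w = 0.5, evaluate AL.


U = k * uc = 2.58 * 1.05 = 2.709
guard band g = w * U = 0.5 * 2.709 = 1.3545
AL = USL - g = 140.28 - 1.3545
AL = 138.9255

138.9255


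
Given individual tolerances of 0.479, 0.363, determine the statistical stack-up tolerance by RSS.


RSS = sqrt(0.479^2 + 0.363^2)
= sqrt(0.36121)
= 0.6010

0.6010


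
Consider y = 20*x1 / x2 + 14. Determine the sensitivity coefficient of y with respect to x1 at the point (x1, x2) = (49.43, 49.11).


y = 20*x1 / x2 + 14
dy/dx1 = 20/x2
Evaluate at x2 = 49.11: c1 = 20 / 49.11
c1 = 0.4072

0.4072


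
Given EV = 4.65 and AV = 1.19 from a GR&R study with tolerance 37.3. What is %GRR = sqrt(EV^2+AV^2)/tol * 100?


GRR = sqrt(EV^2 + AV^2) = sqrt(4.65^2 + 1.19^2) = 4.7998542
%GRR = GRR / tol * 100 = 4.7998542 / 37.3 * 100
%GRR = 12.8682

12.8682


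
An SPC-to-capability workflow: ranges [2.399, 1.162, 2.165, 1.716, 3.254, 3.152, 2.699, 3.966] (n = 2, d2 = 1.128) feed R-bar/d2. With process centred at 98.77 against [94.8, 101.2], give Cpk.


R_bar = (2.399 + 1.162 + 2.165 + 1.716 + 3.254 + 3.152 + 2.699 + 3.966) / 8 = 2.564125
sigma = R_bar / d2 = 2.564125 / 1.128 = 2.2731605
Cp = (USL - LSL)/(6*sigma) = (101.2 - 94.8)/(6*2.2731605) = 0.4692
Cpu = (101.2 - 98.77)/(3*2.2731605) = 0.3563
Cpl = (98.77 - 94.8)/(3*2.2731605) = 0.5822
Cpk = min(Cpu, Cpl) = 0.3563

0.3563


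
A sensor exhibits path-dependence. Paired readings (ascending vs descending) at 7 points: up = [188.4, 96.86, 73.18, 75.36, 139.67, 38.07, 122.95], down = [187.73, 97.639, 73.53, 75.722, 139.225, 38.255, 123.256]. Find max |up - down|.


|188.4 - 187.73| = 0.6700
|96.86 - 97.639| = 0.7790
|73.18 - 73.53| = 0.3500
|75.36 - 75.722| = 0.3620
|139.67 - 139.225| = 0.4450
|38.07 - 38.255| = 0.1850
|122.95 - 123.256| = 0.3060
hysteresis = max(diffs) = 0.7790

0.7790


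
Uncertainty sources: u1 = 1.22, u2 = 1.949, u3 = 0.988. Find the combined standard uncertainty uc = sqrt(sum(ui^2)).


uc = sqrt(1.22^2 + 1.949^2 + 0.988^2)
uc = sqrt(6.263145)
uc = 2.5026

2.5026


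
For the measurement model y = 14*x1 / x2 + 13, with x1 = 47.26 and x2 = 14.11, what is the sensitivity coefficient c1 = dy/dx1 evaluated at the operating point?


y = 14*x1 / x2 + 13
dy/dx1 = 14/x2
Evaluate at x2 = 14.11: c1 = 14 / 14.11
c1 = 0.9922

0.9922


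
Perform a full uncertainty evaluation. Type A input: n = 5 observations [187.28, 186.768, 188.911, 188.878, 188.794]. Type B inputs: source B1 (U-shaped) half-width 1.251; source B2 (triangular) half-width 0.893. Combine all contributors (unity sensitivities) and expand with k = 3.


mean = (187.28 + 186.768 + 188.911 + 188.878 + 188.794) / 5 = 188.1262
s = sqrt(sum((x - mean)^2)/(n-1)) = 1.0232098
u_A = s / sqrt(n) = 1.0232098 / sqrt(5) = 0.45759333
u_B1 = 1.251 / sqrt(2) = 0.88459058
u_B2 = 0.893 / sqrt(6) = 0.36456572
uc = sqrt(0.45759333^2 + 0.88459058^2 + 0.36456572^2) = 1.060566
U = k * uc = 3 * 1.060566
U = 3.1817

3.1817


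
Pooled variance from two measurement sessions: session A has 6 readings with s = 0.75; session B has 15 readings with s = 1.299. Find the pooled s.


s_p = sqrt(((n1-1)*s1^2 + (n2-1)*s2^2) / (n1+n2-2))
numerator = (6-1)*0.75^2 + (15-1)*1.299^2 = 2.8125 + 23.623614 = 26.436114
denominator = 6 + 15 - 2 = 19
s_p^2 = 26.436114 / 19 = 1.3913744
s_p = sqrt(1.3913744) = 1.1796

1.1796


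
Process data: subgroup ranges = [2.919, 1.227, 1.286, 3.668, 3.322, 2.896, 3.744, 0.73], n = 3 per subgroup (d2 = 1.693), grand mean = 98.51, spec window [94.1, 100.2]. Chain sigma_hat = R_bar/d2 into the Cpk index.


R_bar = (2.919 + 1.227 + 1.286 + 3.668 + 3.322 + 2.896 + 3.744 + 0.73) / 8 = 2.474
sigma = R_bar / d2 = 2.474 / 1.693 = 1.4613113
Cp = (USL - LSL)/(6*sigma) = (100.2 - 94.1)/(6*1.4613113) = 0.6957
Cpu = (100.2 - 98.51)/(3*1.4613113) = 0.3855
Cpl = (98.51 - 94.1)/(3*1.4613113) = 1.0059
Cpk = min(Cpu, Cpl) = 0.3855

0.3855


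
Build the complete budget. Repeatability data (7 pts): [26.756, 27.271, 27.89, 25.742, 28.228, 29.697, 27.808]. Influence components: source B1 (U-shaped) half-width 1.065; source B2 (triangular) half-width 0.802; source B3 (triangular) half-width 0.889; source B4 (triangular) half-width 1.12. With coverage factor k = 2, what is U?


mean = (26.756 + 27.271 + 27.89 + 25.742 + 28.228 + 29.697 + 27.808) / 7 = 27.62742857
s = sqrt(sum((x - mean)^2)/(n-1)) = 1.2373784
u_A = s / sqrt(n) = 1.2373784 / sqrt(7) = 0.46768507
u_B1 = 1.065 / sqrt(2) = 0.75306872
u_B2 = 0.802 / sqrt(6) = 0.32741513
u_B3 = 0.889 / sqrt(6) = 0.36293273
u_B4 = 1.12 / sqrt(6) = 0.45723809
uc = sqrt(0.46768507^2 + 0.75306872^2 + 0.32741513^2 + 0.36293273^2 + 0.45723809^2) = 1.1107787
U = k * uc = 2 * 1.1107787
U = 2.2216

2.2216


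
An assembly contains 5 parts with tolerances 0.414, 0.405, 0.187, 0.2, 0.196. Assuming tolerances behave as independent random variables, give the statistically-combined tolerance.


RSS = sqrt(0.414^2 + 0.405^2 + 0.187^2 + 0.2^2 + 0.196^2)
= sqrt(0.448806)
= 0.6699

0.6699


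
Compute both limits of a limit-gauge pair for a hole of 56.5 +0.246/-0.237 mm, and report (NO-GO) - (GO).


GO = nominal - lower_tol (smallest hole = maximum material condition)
GO = 56.5 - 0.237 = 56.263
NO-GO = nominal + upper_tol (largest hole = least material condition)
NO-GO = 56.5 + 0.246 = 56.746
spread = NO-GO - GO = 56.746 - 56.263 = 0.4830

0.4830


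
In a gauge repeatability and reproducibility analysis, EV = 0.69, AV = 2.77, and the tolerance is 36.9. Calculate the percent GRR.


GRR = sqrt(EV^2 + AV^2) = sqrt(0.69^2 + 2.77^2) = 2.8546453
%GRR = GRR / tol * 100 = 2.8546453 / 36.9 * 100
%GRR = 7.7362

7.7362


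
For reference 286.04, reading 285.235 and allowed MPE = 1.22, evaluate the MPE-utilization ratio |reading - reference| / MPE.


e = indication - reference = 285.235 - 286.04 = -0.8050
|e| = 0.8050
ratio = |e| / MPE = 0.8050 / 1.22
ratio = 0.6598

0.6598


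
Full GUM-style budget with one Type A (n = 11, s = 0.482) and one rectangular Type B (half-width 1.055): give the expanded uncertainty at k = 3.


u_A = s / sqrt(n) = 0.482 / sqrt(11) = 0.14532847
u_B = half_width / sqrt(3) = 1.055 / sqrt(3) = 0.60910453
uc = sqrt(u_A^2 + u_B^2) = sqrt(0.14532847^2 + 0.60910453^2) = 0.6262018
U = k * uc = 3 * 0.6262018
U = 1.8786

1.8786


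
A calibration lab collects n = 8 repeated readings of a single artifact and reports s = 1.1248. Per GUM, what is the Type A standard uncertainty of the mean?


u_A = s / sqrt(n)
u_A = 1.1248 / sqrt(8)
u_A = 1.1248 / 2.8284271
u_A = 0.3977

0.3977


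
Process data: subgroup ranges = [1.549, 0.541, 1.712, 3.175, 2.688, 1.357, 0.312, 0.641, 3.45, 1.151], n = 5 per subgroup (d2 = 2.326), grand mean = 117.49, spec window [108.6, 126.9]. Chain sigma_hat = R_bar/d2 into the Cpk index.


R_bar = (1.549 + 0.541 + 1.712 + 3.175 + 2.688 + 1.357 + 0.312 + 0.641 + 3.45 + 1.151) / 10 = 1.6576
sigma = R_bar / d2 = 1.6576 / 2.326 = 0.71263972
Cp = (USL - LSL)/(6*sigma) = (126.9 - 108.6)/(6*0.71263972) = 4.2799
Cpu = (126.9 - 117.49)/(3*0.71263972) = 4.4015
Cpl = (117.49 - 108.6)/(3*0.71263972) = 4.1582
Cpk = min(Cpu, Cpl) = 4.1582

4.1582


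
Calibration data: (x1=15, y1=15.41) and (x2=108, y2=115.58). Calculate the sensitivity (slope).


slope = (y2 - y1) / (x2 - x1)
= (115.58 - 15.41) / (108 - 15)
= 100.1700 / 93
= 1.0771

1.0771


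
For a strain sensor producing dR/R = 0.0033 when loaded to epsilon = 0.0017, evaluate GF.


GF = (dR/R) / epsilon
= 0.0033 / 0.0017
= 1.9412

1.9412


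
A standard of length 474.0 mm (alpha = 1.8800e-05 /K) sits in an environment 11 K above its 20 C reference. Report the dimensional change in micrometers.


dL = L * alpha * dT
= 474.0 * 1.8800e-05 * 11
= 0.0980232 mm
dL_um = 0.0980232 * 1000 = 98.0232 um

98.0232


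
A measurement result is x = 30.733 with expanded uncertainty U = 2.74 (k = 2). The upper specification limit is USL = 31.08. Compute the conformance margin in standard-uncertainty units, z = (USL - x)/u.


u = U / k = 2.74 / 2 = 1.37
margin = |USL - x| = |31.08 - 30.733| = 0.347
z = margin / u = 0.347 / 1.37
z = 0.2533

0.2533


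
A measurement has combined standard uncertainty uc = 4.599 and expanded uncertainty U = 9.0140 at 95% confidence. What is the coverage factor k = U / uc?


k = U / uc
k = 9.0140 / 4.599
k = 1.96

1.96


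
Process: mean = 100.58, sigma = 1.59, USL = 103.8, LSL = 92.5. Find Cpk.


Cpu = (USL - mean) / (3*sigma) = (103.8 - 100.58) / (3*1.59) = 0.6751
Cpl = (mean - LSL) / (3*sigma) = (100.58 - 92.5) / (3*1.59) = 1.6939
Cpk = min(Cpu, Cpl) = 0.6751

0.6751


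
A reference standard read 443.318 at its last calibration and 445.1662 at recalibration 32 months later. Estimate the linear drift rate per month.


rate = (v2 - v1) / months
= (445.1662 - 443.318) / 32
= 1.8482 / 32
= 0.0578

0.0578


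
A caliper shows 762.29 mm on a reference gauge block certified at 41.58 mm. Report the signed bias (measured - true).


Systematic error = measured - true
= 762.29 - 41.58
= 720.7100

720.7100


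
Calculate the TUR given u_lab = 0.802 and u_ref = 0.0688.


TUR = u_lab / u_ref
= 0.802 / 0.0688
= 11.6570

11.6570


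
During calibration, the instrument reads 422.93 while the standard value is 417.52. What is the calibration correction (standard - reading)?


Correction = standard - reading
= 417.52 - 422.93
= -5.4100

-5.4100


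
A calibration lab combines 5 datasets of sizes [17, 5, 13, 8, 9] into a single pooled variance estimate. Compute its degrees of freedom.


nu = sum_i (n_i - 1)
nu = ((17 - 1) + (5 - 1) + (13 - 1) + (8 - 1) + (9 - 1))
nu = 16 + 4 + 12 + 7 + 8
nu = 47

47


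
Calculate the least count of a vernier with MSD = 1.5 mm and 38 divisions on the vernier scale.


LC = MSD / n_div
= 1.5 / 38
= 0.0395

0.0395


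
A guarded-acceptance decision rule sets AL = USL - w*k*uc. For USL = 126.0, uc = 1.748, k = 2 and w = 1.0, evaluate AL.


U = k * uc = 2 * 1.748 = 3.496
guard band g = w * U = 1.0 * 3.496 = 3.496
AL = USL - g = 126.0 - 3.496
AL = 122.5040

122.5040


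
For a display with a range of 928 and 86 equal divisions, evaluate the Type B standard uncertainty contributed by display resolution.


resolution = range / divisions
resolution = 928 / 86 = 10.790698
u_res = resolution / (2*sqrt(3))
u_res = 10.790698 / 3.4641016
u_res = 3.1150

3.1150


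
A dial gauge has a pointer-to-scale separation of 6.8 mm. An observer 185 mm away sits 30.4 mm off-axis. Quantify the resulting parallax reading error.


error = h * offset / d
= 6.8 * 30.4 / 185
= 1.1174

1.1174


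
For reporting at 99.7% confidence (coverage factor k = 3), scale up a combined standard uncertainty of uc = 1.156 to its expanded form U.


U = k * uc
U = 3 * 1.156
U = 3.4680

3.4680


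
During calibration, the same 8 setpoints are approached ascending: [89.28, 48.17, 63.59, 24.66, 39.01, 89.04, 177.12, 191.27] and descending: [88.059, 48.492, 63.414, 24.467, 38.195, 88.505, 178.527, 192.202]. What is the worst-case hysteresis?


|89.28 - 88.059| = 1.2210
|48.17 - 48.492| = 0.3220
|63.59 - 63.414| = 0.1760
|24.66 - 24.467| = 0.1930
|39.01 - 38.195| = 0.8150
|89.04 - 88.505| = 0.5350
|177.12 - 178.527| = 1.4070
|191.27 - 192.202| = 0.9320
hysteresis = max(diffs) = 1.4070

1.4070


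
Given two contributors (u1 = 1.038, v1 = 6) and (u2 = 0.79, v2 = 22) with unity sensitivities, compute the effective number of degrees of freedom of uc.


uc = sqrt(u1^2 + u2^2) = sqrt(1.038^2 + 0.79^2) = 1.3044324
v_eff = uc^4 / (u1^4/v1 + u2^4/v2)
= 1.3044324^4 / (1.038^4/6 + 0.79^4/22)
= 2.8952516 / 0.21118551
v_eff = 13.7095

13.7095


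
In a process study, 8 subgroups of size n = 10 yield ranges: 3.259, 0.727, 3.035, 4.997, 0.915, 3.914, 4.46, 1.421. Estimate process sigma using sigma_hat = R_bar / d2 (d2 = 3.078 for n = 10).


R_bar = (3.259 + 0.727 + 3.035 + 4.997 + 0.915 + 3.914 + 4.46 + 1.421) / 8
R_bar = 22.728 / 8 = 2.841
sigma_hat = R_bar / d2 = 2.841 / 3.078 = 0.9230

0.9230


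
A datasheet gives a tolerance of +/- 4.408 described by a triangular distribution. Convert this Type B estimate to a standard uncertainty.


u_B = half_width / sqrt(6)
u_B = 4.408 / 2.4494897
u_B = 1.7996

1.7996


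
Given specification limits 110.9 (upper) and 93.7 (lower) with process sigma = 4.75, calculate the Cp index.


Cp = (USL - LSL) / (6 * sigma)
= (110.9 - 93.7) / (6 * 4.75)
= 17.2000 / 28.5000
= 0.6035

0.6035


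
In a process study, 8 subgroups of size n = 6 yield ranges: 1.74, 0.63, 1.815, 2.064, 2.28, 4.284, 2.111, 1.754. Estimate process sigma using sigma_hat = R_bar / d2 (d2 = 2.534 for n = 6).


R_bar = (1.74 + 0.63 + 1.815 + 2.064 + 2.28 + 4.284 + 2.111 + 1.754) / 8
R_bar = 16.678 / 8 = 2.08475
sigma_hat = R_bar / d2 = 2.08475 / 2.534 = 0.8227

0.8227


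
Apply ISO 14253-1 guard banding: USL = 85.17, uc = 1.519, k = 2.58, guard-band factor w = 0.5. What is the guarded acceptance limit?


U = k * uc = 2.58 * 1.519 = 3.91902
guard band g = w * U = 0.5 * 3.91902 = 1.95951
AL = USL - g = 85.17 - 1.95951
AL = 83.2105

83.2105


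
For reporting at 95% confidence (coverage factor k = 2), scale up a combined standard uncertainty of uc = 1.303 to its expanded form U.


U = k * uc
U = 2 * 1.303
U = 2.6060

2.6060


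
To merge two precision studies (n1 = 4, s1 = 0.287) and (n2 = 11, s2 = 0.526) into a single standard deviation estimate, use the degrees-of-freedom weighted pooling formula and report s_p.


s_p = sqrt(((n1-1)*s1^2 + (n2-1)*s2^2) / (n1+n2-2))
numerator = (4-1)*0.287^2 + (11-1)*0.526^2 = 0.247107 + 2.76676 = 3.013867
denominator = 4 + 11 - 2 = 13
s_p^2 = 3.013867 / 13 = 0.23183592
s_p = sqrt(0.23183592) = 0.4815

0.4815


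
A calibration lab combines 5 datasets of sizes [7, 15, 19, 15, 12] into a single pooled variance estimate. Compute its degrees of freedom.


nu = sum_i (n_i - 1)
nu = ((7 - 1) + (15 - 1) + (19 - 1) + (15 - 1) + (12 - 1))
nu = 6 + 14 + 18 + 14 + 11
nu = 63

63


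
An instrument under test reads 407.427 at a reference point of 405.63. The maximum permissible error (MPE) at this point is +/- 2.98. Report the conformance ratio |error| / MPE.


e = indication - reference = 407.427 - 405.63 = 1.7970
|e| = 1.7970
ratio = |e| / MPE = 1.7970 / 2.98
ratio = 0.6030

0.6030


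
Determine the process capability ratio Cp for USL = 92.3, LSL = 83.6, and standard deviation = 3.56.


Cp = (USL - LSL) / (6 * sigma)
= (92.3 - 83.6) / (6 * 3.56)
= 8.7000 / 21.3600
= 0.4073

0.4073


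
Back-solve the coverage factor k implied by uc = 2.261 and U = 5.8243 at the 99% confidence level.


k = U / uc
k = 5.8243 / 2.261
k = 2.576

2.576


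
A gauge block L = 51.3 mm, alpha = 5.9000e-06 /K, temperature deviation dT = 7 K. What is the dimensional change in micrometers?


dL = L * alpha * dT
= 51.3 * 5.9000e-06 * 7
= 0.0021187 mm
dL_um = 0.0021187 * 1000 = 2.1187 um

2.1187


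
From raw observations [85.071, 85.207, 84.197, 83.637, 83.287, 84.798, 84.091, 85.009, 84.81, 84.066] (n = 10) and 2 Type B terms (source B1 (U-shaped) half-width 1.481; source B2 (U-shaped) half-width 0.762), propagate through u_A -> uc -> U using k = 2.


mean = (85.071 + 85.207 + 84.197 + 83.637 + 83.287 + 84.798 + 84.091 + 85.009 + 84.81 + 84.066) / 10 = 84.4173
s = sqrt(sum((x - mean)^2)/(n-1)) = 0.65532571
u_A = s / sqrt(n) = 0.65532571 / sqrt(10) = 0.20723219
u_B1 = 1.481 / sqrt(2) = 1.0472251
u_B2 = 0.762 / sqrt(2) = 0.53881537
uc = sqrt(0.20723219^2 + 1.0472251^2 + 0.53881537^2) = 1.1958042
U = k * uc = 2 * 1.1958042
U = 2.3916

2.3916


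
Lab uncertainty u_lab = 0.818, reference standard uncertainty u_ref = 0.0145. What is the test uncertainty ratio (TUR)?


TUR = u_lab / u_ref
= 0.818 / 0.0145
= 56.4138

56.4138


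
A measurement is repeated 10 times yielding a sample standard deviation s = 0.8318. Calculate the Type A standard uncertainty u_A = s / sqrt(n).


u_A = s / sqrt(n)
u_A = 0.8318 / sqrt(10)
u_A = 0.8318 / 3.1622777
u_A = 0.2630

0.2630


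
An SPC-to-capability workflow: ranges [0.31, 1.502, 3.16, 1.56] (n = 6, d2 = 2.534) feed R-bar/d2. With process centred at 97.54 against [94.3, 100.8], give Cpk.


R_bar = (0.31 + 1.502 + 3.16 + 1.56) / 4 = 1.633
sigma = R_bar / d2 = 1.633 / 2.534 = 0.64443567
Cp = (USL - LSL)/(6*sigma) = (100.8 - 94.3)/(6*0.64443567) = 1.6811
Cpu = (100.8 - 97.54)/(3*0.64443567) = 1.6862
Cpl = (97.54 - 94.3)/(3*0.64443567) = 1.6759
Cpk = min(Cpu, Cpl) = 1.6759

1.6759


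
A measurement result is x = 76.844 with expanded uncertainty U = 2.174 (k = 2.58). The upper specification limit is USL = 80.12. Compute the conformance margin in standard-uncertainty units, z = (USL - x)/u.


u = U / k = 2.174 / 2.58 = 0.84263566
margin = |USL - x| = |80.12 - 76.844| = 3.276
z = margin / u = 3.276 / 0.84263566
z = 3.8878

3.8878


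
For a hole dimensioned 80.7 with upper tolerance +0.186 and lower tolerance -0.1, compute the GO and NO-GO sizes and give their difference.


GO = nominal - lower_tol (smallest hole = maximum material condition)
GO = 80.7 - 0.1 = 80.6
NO-GO = nominal + upper_tol (largest hole = least material condition)
NO-GO = 80.7 + 0.186 = 80.886
spread = NO-GO - GO = 80.886 - 80.6 = 0.2860

0.2860


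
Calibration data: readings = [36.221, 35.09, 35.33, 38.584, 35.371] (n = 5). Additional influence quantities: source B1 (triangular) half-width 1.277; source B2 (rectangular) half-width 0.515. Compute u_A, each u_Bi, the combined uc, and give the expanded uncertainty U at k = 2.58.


mean = (36.221 + 35.09 + 35.33 + 38.584 + 35.371) / 5 = 36.1192
s = sqrt(sum((x - mean)^2)/(n-1)) = 1.44287
u_A = s / sqrt(n) = 1.44287 / sqrt(5) = 0.64527108
u_B1 = 1.277 / sqrt(6) = 0.52133307
u_B2 = 0.515 / sqrt(3) = 0.29733539
uc = sqrt(0.64527108^2 + 0.52133307^2 + 0.29733539^2) = 0.88123281
U = k * uc = 2.58 * 0.88123281
U = 2.2736

2.2736


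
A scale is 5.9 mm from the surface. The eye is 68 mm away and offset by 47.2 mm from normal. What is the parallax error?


error = h * offset / d
= 5.9 * 47.2 / 68
= 4.0953

4.0953


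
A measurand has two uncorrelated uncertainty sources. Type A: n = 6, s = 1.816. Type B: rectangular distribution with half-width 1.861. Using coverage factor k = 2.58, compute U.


u_A = s / sqrt(n) = 1.816 / sqrt(6) = 0.7413789
u_B = half_width / sqrt(3) = 1.861 / sqrt(3) = 1.0744489
uc = sqrt(u_A^2 + u_B^2) = sqrt(0.7413789^2 + 1.0744489^2) = 1.3054053
U = k * uc = 2.58 * 1.3054053
U = 3.3679

3.3679


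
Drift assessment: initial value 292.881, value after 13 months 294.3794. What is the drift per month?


rate = (v2 - v1) / months
= (294.3794 - 292.881) / 13
= 1.4984 / 13
= 0.1153

0.1153


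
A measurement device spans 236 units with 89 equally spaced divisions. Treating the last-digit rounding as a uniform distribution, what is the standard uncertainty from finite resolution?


resolution = range / divisions
resolution = 236 / 89 = 2.6516854
u_res = resolution / (2*sqrt(3))
u_res = 2.6516854 / 3.4641016
u_res = 0.7655

0.7655


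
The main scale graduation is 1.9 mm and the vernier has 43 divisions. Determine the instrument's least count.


LC = MSD / n_div
= 1.9 / 43
= 0.0442

0.0442


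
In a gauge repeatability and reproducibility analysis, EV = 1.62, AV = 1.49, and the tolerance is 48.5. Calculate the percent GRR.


GRR = sqrt(EV^2 + AV^2) = sqrt(1.62^2 + 1.49^2) = 2.2010225
%GRR = GRR / tol * 100 = 2.2010225 / 48.5 * 100
%GRR = 4.5382

4.5382


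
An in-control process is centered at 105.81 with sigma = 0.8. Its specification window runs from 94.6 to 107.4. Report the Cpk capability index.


Cpu = (USL - mean) / (3*sigma) = (107.4 - 105.81) / (3*0.8) = 0.6625
Cpl = (mean - LSL) / (3*sigma) = (105.81 - 94.6) / (3*0.8) = 4.6708
Cpk = min(Cpu, Cpl) = 0.6625

0.6625


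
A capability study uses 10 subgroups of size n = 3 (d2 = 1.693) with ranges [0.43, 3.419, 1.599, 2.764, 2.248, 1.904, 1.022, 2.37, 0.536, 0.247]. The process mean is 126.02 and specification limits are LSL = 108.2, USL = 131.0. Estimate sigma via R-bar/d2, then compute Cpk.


R_bar = (0.43 + 3.419 + 1.599 + 2.764 + 2.248 + 1.904 + 1.022 + 2.37 + 0.536 + 0.247) / 10 = 1.6539
sigma = R_bar / d2 = 1.6539 / 1.693 = 0.9769049
Cp = (USL - LSL)/(6*sigma) = (131.0 - 108.2)/(6*0.9769049) = 3.8898
Cpu = (131.0 - 126.02)/(3*0.9769049) = 1.6992
Cpl = (126.02 - 108.2)/(3*0.9769049) = 6.0804
Cpk = min(Cpu, Cpl) = 1.6992

1.6992


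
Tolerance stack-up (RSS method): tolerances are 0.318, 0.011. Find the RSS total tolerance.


RSS = sqrt(0.318^2 + 0.011^2)
= sqrt(0.101245)
= 0.3182

0.3182


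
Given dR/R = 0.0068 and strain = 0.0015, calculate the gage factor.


GF = (dR/R) / epsilon
= 0.0068 / 0.0015
= 4.5333

4.5333


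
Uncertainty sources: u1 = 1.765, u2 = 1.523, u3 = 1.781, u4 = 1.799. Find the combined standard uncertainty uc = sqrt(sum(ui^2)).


uc = sqrt(1.765^2 + 1.523^2 + 1.781^2 + 1.799^2)
uc = sqrt(11.843116)
uc = 3.4414

3.4414


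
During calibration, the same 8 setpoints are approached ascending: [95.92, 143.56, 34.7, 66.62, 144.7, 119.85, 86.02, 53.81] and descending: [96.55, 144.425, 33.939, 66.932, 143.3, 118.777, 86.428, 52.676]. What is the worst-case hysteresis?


|95.92 - 96.55| = 0.6300
|143.56 - 144.425| = 0.8650
|34.7 - 33.939| = 0.7610
|66.62 - 66.932| = 0.3120
|144.7 - 143.3| = 1.4000
|119.85 - 118.777| = 1.0730
|86.02 - 86.428| = 0.4080
|53.81 - 52.676| = 1.1340
hysteresis = max(diffs) = 1.4000

1.4000


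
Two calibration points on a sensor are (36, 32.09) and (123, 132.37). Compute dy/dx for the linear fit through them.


slope = (y2 - y1) / (x2 - x1)
= (132.37 - 32.09) / (123 - 36)
= 100.2800 / 87
= 1.1526

1.1526


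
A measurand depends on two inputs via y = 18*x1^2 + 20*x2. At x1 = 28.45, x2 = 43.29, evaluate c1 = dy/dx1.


y = 18*x1^2 + 20*x2
dy/dx1 = 2*18*x1
Evaluate at x1 = 28.45: c1 = 36 * 28.45
c1 = 1024.2000

1024.2000


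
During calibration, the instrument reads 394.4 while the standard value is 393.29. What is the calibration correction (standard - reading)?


Correction = standard - reading
= 393.29 - 394.4
= -1.1100

-1.1100


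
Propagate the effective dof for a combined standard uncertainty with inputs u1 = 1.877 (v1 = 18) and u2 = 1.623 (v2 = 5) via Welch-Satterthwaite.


uc = sqrt(u1^2 + u2^2) = sqrt(1.877^2 + 1.623^2) = 2.4813823
v_eff = uc^4 / (u1^4/v1 + u2^4/v2)
= 2.4813823^4 / (1.877^4/18 + 1.623^4/5)
= 37.911828 / 2.077307
v_eff = 18.2505

18.2505


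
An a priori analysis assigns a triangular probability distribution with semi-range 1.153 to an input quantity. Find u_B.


u_B = half_width / sqrt(6)
u_B = 1.153 / 2.4494897
u_B = 0.4707

0.4707


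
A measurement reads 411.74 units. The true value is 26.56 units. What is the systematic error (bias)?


Systematic error = measured - true
= 411.74 - 26.56
= 385.1800

385.1800


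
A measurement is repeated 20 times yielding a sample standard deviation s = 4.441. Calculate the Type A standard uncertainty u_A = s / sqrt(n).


u_A = s / sqrt(n)
u_A = 4.441 / sqrt(20)
u_A = 4.441 / 4.472136
u_A = 0.9930

0.9930
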